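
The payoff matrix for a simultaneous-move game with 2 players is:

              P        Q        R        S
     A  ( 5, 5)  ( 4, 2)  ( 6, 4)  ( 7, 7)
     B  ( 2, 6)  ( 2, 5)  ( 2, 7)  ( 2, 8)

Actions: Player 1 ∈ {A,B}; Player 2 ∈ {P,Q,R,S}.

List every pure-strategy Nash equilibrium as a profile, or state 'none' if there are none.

PSNE = {(A,S)}

(A,P): not NE [P2→S gives 7>5]
(A,Q): not NE [P2→S gives 7>2]
(A,R): not NE [P2→S gives 7>4]
(A,S): NE
(B,P): not NE [P1→A gives 5>2; P2→S gives 8>6]
(B,Q): not NE [P1→A gives 4>2; P2→S gives 8>5]
(B,R): not NE [P1→A gives 6>2; P2→S gives 8>7]
(B,S): not NE [P1→A gives 7>2]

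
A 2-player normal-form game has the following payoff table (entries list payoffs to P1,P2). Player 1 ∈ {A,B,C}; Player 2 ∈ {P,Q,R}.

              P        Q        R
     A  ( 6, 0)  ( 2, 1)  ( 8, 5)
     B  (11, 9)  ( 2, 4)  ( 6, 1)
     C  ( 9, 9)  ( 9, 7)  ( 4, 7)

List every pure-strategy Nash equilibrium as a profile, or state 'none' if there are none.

Nash profiles: (A,R), (B,P)

(A,P): not NE [P1→B gives 11>6; P2→R gives 5>0]
(A,Q): not NE [P1→C gives 9>2; P2→R gives 5>1]
(A,R): NE
(B,P): NE
(B,Q): not NE [P1→C gives 9>2; P2→P gives 9>4]
(B,R): not NE [P1→A gives 8>6; P2→P gives 9>1]
(C,P): not NE [P1→B gives 11>9]
(C,Q): not NE [P2→P gives 9>7]
(C,R): not NE [P1→A gives 8>4; P2→P gives 9>7]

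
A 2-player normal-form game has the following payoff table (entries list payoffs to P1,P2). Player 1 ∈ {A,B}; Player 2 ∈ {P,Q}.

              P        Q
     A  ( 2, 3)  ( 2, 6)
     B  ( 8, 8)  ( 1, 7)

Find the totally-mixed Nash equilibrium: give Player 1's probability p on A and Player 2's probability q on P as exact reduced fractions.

p=1/4, q=1/7

P1 indiff ⇒ q·2+(1-q)·2 = q·8+(1-q)·1 ⇒ q(-6) = (1-q)(-1) ⇒ q = 1/7
P2 indiff ⇒ p·3+(1-p)·8 = p·6+(1-p)·7 ⇒ p(-3) = (1-p)(-1) ⇒ p = 1/4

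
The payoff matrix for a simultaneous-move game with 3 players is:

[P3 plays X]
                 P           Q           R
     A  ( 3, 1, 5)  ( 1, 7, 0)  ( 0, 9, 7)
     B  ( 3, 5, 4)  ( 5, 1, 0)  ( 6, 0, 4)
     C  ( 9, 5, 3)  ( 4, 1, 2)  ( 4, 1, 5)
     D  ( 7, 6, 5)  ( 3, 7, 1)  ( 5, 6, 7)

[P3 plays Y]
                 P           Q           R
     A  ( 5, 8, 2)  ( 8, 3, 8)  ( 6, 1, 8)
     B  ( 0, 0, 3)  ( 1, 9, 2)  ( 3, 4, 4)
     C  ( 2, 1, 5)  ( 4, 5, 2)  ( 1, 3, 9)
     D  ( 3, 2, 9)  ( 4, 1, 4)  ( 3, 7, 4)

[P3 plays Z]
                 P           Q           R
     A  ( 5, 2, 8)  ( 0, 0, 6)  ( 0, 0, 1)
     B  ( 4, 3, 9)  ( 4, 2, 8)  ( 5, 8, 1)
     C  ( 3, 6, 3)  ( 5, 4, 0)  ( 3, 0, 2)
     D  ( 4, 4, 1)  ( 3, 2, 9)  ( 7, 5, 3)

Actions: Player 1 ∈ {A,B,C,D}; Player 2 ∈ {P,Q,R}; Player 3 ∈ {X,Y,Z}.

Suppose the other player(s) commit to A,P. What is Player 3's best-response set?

u_3(X vs A,P) = 5
u_3(Y vs A,P) = 2
u_3(Z vs A,P) = 8
max payoff 8 at {Z}

P3 best: {Z}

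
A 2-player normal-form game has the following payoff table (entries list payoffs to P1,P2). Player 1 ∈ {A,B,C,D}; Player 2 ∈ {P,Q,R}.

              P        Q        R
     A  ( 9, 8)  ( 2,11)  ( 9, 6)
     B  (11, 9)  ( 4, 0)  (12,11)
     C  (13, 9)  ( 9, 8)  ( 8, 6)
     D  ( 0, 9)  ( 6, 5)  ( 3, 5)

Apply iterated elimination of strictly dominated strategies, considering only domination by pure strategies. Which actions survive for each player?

Remaining: P1:{B,C} P2:{P,R}

P1 drop A (B beats it: P:11>9 Q:4>2 R:12>9)
P1 drop D (C beats it: P:13>0 Q:9>6 R:8>3)
P2 drop Q (P beats it: B:9>0 C:9>8)
P1→{B,C} P2→{P,R}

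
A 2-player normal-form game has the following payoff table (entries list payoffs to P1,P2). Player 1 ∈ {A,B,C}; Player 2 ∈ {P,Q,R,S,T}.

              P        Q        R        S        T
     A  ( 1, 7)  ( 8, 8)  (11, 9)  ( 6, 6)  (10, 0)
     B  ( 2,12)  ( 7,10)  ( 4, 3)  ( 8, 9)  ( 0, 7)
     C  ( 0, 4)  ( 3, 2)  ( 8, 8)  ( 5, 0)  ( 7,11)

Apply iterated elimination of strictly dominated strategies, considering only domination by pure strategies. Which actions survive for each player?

Survivors P1:{A,B} P2:{P,Q,R}

P1 drop C (A beats it: P:1>0 Q:8>3 R:11>8 S:6>5 T:10>7)
P2 drop S (P beats it: A:7>6 B:12>9)
P2 drop T (P beats it: A:7>0 B:12>7)
P1→{A,B} P2→{P,Q,R}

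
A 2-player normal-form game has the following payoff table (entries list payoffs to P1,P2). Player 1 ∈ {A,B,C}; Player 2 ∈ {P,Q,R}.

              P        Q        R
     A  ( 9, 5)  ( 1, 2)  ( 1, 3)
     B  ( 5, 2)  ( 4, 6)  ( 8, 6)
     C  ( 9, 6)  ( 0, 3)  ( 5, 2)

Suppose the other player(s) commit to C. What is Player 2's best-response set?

u_2(P vs C) = 6
u_2(Q vs C) = 3
u_2(R vs C) = 2
max payoff 6 at {P}

P2 best: {P}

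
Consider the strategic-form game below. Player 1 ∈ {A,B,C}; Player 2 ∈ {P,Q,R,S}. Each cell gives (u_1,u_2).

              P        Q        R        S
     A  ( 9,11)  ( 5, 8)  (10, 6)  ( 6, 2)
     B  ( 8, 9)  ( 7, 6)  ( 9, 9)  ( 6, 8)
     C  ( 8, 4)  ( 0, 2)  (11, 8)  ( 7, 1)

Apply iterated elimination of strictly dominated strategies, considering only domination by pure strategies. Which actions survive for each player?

P2 drop Q (P beats it: A:11>8 B:9>6 C:4>2)
P2 drop S (P beats it: A:11>2 B:9>8 C:4>1)
P1 drop B (A beats it: P:9>8 R:10>9)
P1→{A,C} P2→{P,R}

Remaining: P1:{A,C} P2:{P,R}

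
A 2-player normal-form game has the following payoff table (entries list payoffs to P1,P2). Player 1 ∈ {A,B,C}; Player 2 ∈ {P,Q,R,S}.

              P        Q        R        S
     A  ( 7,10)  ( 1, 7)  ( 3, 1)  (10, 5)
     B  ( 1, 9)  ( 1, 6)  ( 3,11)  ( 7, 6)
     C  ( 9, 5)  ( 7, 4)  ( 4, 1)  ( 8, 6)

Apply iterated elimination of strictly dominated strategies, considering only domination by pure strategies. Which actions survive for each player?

Remaining: P1:{A,C} P2:{P,S}

P1 drop B (C beats it: P:9>1 Q:7>1 R:4>3 S:8>7)
P2 drop Q (P beats it: A:10>7 C:5>4)
P2 drop R (P beats it: A:10>1 C:5>1)
P1→{A,C} P2→{P,S}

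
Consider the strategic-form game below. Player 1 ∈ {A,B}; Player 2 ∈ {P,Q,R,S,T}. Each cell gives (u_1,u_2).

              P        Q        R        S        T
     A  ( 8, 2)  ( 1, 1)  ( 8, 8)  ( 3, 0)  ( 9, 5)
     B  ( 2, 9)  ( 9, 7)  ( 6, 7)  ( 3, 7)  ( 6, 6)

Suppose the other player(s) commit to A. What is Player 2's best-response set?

P2 best: {R}

u_2(P vs A) = 2
u_2(Q vs A) = 1
u_2(R vs A) = 8
u_2(S vs A) = 0
u_2(T vs A) = 5
max payoff 8 at {R}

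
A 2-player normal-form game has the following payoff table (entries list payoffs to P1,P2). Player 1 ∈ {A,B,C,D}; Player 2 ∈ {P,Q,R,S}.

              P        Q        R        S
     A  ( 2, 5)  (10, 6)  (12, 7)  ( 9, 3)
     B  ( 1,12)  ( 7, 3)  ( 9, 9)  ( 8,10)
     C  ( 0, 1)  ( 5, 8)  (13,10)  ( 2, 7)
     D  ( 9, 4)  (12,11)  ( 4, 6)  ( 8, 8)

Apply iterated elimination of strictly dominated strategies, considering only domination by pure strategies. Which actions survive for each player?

P1 drop B (A beats it: P:2>1 Q:10>7 R:12>9 S:9>8)
P2 drop P (Q beats it: A:6>5 C:8>1 D:11>4)
P2 drop S (Q beats it: A:6>3 C:8>7 D:11>8)
P1→{A,C,D} P2→{Q,R}

Survivors P1:{A,C,D} P2:{Q,R}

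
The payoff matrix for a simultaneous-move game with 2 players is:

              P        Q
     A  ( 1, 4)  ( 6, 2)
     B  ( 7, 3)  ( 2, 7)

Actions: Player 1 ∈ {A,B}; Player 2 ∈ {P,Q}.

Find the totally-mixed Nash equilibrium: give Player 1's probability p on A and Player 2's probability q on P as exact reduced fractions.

P1 indiff ⇒ q·1+(1-q)·6 = q·7+(1-q)·2 ⇒ q(-6) = (1-q)(-4) ⇒ q = 2/5
P2 indiff ⇒ p·4+(1-p)·3 = p·2+(1-p)·7 ⇒ p(2) = (1-p)(4) ⇒ p = 2/3

p=2/3, q=2/5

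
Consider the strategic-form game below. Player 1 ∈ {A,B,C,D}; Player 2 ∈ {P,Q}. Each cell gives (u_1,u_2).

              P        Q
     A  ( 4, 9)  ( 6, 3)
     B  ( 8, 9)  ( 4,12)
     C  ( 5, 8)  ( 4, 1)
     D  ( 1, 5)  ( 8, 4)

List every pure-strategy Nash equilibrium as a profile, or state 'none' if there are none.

(A,P): not NE [P1→B gives 8>4]
(A,Q): not NE [P1→D gives 8>6; P2→P gives 9>3]
(B,P): not NE [P2→Q gives 12>9]
(B,Q): not NE [P1→D gives 8>4]
(C,P): not NE [P1→B gives 8>5]
(C,Q): not NE [P1→D gives 8>4; P2→P gives 8>1]
(D,P): not NE [P1→B gives 8>1]
(D,Q): not NE [P2→P gives 5>4]

No pure NE.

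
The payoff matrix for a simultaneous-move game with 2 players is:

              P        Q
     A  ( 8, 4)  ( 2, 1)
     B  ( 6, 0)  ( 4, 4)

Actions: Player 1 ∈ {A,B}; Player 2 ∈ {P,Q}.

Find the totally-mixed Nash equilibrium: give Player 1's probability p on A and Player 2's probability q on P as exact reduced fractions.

P1 indiff ⇒ q·8+(1-q)·2 = q·6+(1-q)·4 ⇒ q(2) = (1-q)(2) ⇒ q = 1/2
P2 indiff ⇒ p·4+(1-p)·0 = p·1+(1-p)·4 ⇒ p(3) = (1-p)(4) ⇒ p = 4/7

p=4/7, q=1/2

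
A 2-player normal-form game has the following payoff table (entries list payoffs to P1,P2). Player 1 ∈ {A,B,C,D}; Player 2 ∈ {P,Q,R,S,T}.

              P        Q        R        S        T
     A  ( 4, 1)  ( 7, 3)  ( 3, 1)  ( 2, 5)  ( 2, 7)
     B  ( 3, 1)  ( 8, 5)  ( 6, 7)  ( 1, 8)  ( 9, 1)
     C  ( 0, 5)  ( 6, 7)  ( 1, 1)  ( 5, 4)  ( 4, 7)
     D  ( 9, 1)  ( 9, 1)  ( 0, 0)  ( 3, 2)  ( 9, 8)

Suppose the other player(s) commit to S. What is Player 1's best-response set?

argmax u_1 = {C}

u_1(A vs S) = 2
u_1(B vs S) = 1
u_1(C vs S) = 5
u_1(D vs S) = 3
max payoff 5 at {C}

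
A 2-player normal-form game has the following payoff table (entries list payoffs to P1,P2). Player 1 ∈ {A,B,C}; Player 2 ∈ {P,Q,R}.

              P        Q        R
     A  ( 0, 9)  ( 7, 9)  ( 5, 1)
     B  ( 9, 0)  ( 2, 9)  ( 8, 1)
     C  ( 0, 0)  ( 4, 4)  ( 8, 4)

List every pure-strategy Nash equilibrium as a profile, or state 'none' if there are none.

NE set: (A,Q), (C,R)

(A,P): not NE [P1→B gives 9>0]
(A,Q): NE
(A,R): not NE [P1→C gives 8>5; P2→Q gives 9>1]
(B,P): not NE [P2→Q gives 9>0]
(B,Q): not NE [P1→A gives 7>2]
(B,R): not NE [P2→Q gives 9>1]
(C,P): not NE [P1→B gives 9>0; P2→R gives 4>0]
(C,Q): not NE [P1→A gives 7>4]
(C,R): NE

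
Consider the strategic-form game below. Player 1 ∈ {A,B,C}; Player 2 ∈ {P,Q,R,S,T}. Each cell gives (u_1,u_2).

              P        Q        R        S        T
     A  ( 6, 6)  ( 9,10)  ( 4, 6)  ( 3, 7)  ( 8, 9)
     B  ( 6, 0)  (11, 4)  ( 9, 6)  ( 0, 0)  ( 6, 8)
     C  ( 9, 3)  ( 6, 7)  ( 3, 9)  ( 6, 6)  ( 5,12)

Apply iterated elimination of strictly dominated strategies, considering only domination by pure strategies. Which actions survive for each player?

IESDS → P1:{A,B} P2:{Q,T}

P2 drop P (Q beats it: A:10>6 B:4>0 C:7>3)
P2 drop R (T beats it: A:9>6 B:8>6 C:12>9)
P2 drop S (Q beats it: A:10>7 B:4>0 C:7>6)
P1 drop C (A beats it: Q:9>6 T:8>5)
P1→{A,B} P2→{Q,T}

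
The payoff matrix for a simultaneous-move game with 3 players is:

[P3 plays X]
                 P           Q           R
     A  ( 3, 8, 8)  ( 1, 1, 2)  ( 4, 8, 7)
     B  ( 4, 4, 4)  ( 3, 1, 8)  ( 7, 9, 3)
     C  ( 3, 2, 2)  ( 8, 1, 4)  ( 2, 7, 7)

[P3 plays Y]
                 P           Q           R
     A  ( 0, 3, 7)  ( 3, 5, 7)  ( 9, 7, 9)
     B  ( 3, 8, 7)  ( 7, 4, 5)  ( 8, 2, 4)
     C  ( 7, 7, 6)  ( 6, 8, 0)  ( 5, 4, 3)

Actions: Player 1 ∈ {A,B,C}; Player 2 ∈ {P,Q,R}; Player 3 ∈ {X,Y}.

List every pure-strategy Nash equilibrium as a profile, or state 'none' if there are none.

(A,P,X): not NE [P1→B gives 4>3]
(A,P,Y): not NE [P1→C gives 7>0; P2→R gives 7>3; P3→X gives 8>7]
(A,Q,X): not NE [P1→C gives 8>1; P2→R gives 8>1; P3→Y gives 7>2]
(A,Q,Y): not NE [P1→B gives 7>3; P2→R gives 7>5]
(A,R,X): not NE [P1→B gives 7>4; P3→Y gives 9>7]
(A,R,Y): NE
(B,P,X): not NE [P2→R gives 9>4; P3→Y gives 7>4]
(B,P,Y): not NE [P1→C gives 7>3]
(B,Q,X): not NE [P1→C gives 8>3; P2→R gives 9>1]
(B,Q,Y): not NE [P2→P gives 8>4; P3→X gives 8>5]
(B,R,X): not NE [P3→Y gives 4>3]
(B,R,Y): not NE [P1→A gives 9>8; P2→P gives 8>2]
(C,P,X): not NE [P1→B gives 4>3; P2→R gives 7>2; P3→Y gives 6>2]
(C,P,Y): not NE [P2→Q gives 8>7]
(C,Q,X): not NE [P2→R gives 7>1]
(C,Q,Y): not NE [P1→B gives 7>6; P3→X gives 4>0]
(C,R,X): not NE [P1→B gives 7>2]
(C,R,Y): not NE [P1→A gives 9>5; P2→Q gives 8>4; P3→X gives 7>3]

Nash profiles: (A,R,Y)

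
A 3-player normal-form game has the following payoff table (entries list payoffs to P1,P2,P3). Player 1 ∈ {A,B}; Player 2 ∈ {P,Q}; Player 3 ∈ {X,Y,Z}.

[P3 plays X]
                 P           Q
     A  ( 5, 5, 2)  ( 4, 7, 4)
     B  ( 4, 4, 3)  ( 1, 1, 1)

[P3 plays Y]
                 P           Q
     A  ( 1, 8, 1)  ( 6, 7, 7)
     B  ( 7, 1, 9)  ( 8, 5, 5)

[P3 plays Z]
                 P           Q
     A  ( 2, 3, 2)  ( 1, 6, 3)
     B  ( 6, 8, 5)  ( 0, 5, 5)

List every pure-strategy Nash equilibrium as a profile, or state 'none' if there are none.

(A,P,X): not NE [P2→Q gives 7>5]
(A,P,Y): not NE [P1→B gives 7>1; P3→Z gives 2>1]
(A,P,Z): not NE [P1→B gives 6>2; P2→Q gives 6>3]
(A,Q,X): not NE [P3→Y gives 7>4]
(A,Q,Y): not NE [P1→B gives 8>6; P2→P gives 8>7]
(A,Q,Z): not NE [P3→Y gives 7>3]
(B,P,X): not NE [P1→A gives 5>4; P3→Y gives 9>3]
(B,P,Y): not NE [P2→Q gives 5>1]
(B,P,Z): not NE [P3→Y gives 9>5]
(B,Q,X): not NE [P1→A gives 4>1; P2→P gives 4>1; P3→Z gives 5>1]
(B,Q,Y): NE
(B,Q,Z): not NE [P1→A gives 1>0; P2→P gives 8>5]

PSNE = {(B,Q,Y)}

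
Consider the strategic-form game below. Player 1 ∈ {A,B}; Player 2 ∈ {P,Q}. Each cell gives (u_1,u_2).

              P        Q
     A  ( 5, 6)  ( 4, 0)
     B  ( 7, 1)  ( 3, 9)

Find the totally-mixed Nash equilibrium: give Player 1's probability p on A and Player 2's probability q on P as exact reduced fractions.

P1 indiff ⇒ q·5+(1-q)·4 = q·7+(1-q)·3 ⇒ q(-2) = (1-q)(-1) ⇒ q = 1/3
P2 indiff ⇒ p·6+(1-p)·1 = p·0+(1-p)·9 ⇒ p(6) = (1-p)(8) ⇒ p = 4/7

(p,q) = (4/7, 1/3)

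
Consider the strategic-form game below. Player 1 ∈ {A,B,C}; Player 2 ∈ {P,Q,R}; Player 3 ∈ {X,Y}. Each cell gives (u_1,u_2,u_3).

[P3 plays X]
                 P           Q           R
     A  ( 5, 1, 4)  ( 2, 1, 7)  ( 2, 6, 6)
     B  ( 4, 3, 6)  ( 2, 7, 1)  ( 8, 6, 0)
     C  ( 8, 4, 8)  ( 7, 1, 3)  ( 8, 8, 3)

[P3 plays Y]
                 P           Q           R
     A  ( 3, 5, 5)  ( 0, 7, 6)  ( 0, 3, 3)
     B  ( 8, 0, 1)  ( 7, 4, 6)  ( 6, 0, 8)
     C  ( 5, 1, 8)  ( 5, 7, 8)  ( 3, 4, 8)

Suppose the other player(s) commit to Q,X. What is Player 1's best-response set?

P1 best: {C}

u_1(A vs Q,X) = 2
u_1(B vs Q,X) = 2
u_1(C vs Q,X) = 7
max payoff 7 at {C}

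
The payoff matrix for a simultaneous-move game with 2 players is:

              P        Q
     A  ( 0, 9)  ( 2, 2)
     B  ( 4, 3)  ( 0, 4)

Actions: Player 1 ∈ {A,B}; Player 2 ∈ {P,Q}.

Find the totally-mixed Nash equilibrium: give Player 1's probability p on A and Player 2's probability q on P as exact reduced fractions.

P1 indiff ⇒ q·0+(1-q)·2 = q·4+(1-q)·0 ⇒ q(-4) = (1-q)(-2) ⇒ q = 1/3
P2 indiff ⇒ p·9+(1-p)·3 = p·2+(1-p)·4 ⇒ p(7) = (1-p)(1) ⇒ p = 1/8

(p,q) = (1/8, 1/3)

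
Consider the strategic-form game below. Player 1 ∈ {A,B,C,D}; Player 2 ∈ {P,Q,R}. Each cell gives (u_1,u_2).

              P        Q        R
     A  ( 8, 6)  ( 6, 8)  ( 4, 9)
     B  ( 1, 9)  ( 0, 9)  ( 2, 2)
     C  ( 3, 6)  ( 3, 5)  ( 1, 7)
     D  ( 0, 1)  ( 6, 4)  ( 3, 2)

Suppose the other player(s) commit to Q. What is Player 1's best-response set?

argmax u_1 = {A,D}

u_1(A vs Q) = 6
u_1(B vs Q) = 0
u_1(C vs Q) = 3
u_1(D vs Q) = 6
max payoff 6 at {A,D}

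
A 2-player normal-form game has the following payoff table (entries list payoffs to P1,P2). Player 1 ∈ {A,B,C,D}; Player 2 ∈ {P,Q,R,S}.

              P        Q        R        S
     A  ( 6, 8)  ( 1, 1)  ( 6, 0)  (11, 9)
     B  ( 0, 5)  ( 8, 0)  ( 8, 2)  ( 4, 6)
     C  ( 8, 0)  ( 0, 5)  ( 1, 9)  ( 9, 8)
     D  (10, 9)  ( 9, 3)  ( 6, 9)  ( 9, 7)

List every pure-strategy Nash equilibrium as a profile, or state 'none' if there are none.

NE set: (A,S), (D,P)

(A,P): not NE [P1→D gives 10>6; P2→S gives 9>8]
(A,Q): not NE [P1→D gives 9>1; P2→S gives 9>1]
(A,R): not NE [P1→B gives 8>6; P2→S gives 9>0]
(A,S): NE
(B,P): not NE [P1→D gives 10>0; P2→S gives 6>5]
(B,Q): not NE [P1→D gives 9>8; P2→S gives 6>0]
(B,R): not NE [P2→S gives 6>2]
(B,S): not NE [P1→A gives 11>4]
(C,P): not NE [P1→D gives 10>8; P2→R gives 9>0]
(C,Q): not NE [P1→D gives 9>0; P2→R gives 9>5]
(C,R): not NE [P1→B gives 8>1]
(C,S): not NE [P1→A gives 11>9; P2→R gives 9>8]
(D,P): NE
(D,Q): not NE [P2→R gives 9>3]
(D,R): not NE [P1→B gives 8>6]
(D,S): not NE [P1→A gives 11>9; P2→R gives 9>7]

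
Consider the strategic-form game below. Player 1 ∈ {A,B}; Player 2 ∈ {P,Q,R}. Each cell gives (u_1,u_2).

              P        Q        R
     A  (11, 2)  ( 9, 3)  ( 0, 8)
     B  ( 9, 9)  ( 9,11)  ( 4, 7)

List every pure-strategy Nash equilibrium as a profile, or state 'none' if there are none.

PSNE = {(B,Q)}

(A,P): not NE [P2→R gives 8>2]
(A,Q): not NE [P2→R gives 8>3]
(A,R): not NE [P1→B gives 4>0]
(B,P): not NE [P1→A gives 11>9; P2→Q gives 11>9]
(B,Q): NE
(B,R): not NE [P2→Q gives 11>7]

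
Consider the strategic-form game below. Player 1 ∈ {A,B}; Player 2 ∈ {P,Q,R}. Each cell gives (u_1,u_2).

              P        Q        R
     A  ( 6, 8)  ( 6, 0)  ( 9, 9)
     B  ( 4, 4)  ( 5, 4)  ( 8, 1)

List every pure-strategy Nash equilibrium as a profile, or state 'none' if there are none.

Nash profiles: (A,R)

(A,P): not NE [P2→R gives 9>8]
(A,Q): not NE [P2→R gives 9>0]
(A,R): NE
(B,P): not NE [P1→A gives 6>4]
(B,Q): not NE [P1→A gives 6>5]
(B,R): not NE [P1→A gives 9>8; P2→Q gives 4>1]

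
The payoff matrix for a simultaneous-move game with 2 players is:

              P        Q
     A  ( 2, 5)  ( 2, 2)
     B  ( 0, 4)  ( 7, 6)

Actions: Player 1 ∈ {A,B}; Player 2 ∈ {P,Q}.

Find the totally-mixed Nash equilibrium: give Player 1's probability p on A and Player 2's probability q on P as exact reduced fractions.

P1 indiff ⇒ q·2+(1-q)·2 = q·0+(1-q)·7 ⇒ q(2) = (1-q)(5) ⇒ q = 5/7
P2 indiff ⇒ p·5+(1-p)·4 = p·2+(1-p)·6 ⇒ p(3) = (1-p)(2) ⇒ p = 2/5

p=2/5, q=5/7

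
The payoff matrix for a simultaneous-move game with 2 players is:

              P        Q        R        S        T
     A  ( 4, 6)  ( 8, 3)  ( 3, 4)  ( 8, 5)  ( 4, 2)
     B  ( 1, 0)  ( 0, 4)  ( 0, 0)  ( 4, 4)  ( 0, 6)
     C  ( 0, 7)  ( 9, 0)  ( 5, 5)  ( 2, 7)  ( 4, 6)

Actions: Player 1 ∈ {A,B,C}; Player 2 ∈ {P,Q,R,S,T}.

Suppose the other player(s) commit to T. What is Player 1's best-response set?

BR_1 = {A,C}

u_1(A vs T) = 4
u_1(B vs T) = 0
u_1(C vs T) = 4
max payoff 4 at {A,C}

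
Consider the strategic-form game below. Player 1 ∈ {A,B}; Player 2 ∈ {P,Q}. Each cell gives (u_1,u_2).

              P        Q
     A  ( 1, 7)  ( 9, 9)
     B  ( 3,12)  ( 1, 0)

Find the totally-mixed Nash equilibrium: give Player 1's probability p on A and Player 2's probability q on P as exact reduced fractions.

P1 indiff ⇒ q·1+(1-q)·9 = q·3+(1-q)·1 ⇒ q(-2) = (1-q)(-8) ⇒ q = 4/5
P2 indiff ⇒ p·7+(1-p)·12 = p·9+(1-p)·0 ⇒ p(-2) = (1-p)(-12) ⇒ p = 6/7

(p,q) = (6/7, 4/5)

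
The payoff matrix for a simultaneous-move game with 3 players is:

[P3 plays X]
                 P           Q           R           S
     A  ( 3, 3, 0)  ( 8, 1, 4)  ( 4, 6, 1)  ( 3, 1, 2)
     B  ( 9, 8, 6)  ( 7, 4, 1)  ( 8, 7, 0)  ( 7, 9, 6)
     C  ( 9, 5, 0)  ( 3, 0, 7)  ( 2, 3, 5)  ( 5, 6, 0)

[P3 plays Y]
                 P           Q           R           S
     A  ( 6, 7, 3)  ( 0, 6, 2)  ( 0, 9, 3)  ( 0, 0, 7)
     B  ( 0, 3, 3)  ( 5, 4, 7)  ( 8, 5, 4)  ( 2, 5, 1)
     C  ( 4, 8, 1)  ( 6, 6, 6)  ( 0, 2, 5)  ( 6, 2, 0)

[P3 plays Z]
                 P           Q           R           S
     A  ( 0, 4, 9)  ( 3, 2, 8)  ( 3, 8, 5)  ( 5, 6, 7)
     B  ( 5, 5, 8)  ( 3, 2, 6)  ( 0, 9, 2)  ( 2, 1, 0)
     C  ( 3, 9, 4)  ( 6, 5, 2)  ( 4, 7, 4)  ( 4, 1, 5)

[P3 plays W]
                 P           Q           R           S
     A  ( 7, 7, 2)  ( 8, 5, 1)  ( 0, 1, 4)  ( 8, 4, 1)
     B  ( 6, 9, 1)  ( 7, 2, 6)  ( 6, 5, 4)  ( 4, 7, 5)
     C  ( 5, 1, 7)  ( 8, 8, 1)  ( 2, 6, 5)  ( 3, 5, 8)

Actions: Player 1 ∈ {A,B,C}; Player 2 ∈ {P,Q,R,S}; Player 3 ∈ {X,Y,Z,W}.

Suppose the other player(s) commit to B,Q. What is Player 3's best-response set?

u_3(X vs B,Q) = 1
u_3(Y vs B,Q) = 7
u_3(Z vs B,Q) = 6
u_3(W vs B,Q) = 6
max payoff 7 at {Y}

P3 best: {Y}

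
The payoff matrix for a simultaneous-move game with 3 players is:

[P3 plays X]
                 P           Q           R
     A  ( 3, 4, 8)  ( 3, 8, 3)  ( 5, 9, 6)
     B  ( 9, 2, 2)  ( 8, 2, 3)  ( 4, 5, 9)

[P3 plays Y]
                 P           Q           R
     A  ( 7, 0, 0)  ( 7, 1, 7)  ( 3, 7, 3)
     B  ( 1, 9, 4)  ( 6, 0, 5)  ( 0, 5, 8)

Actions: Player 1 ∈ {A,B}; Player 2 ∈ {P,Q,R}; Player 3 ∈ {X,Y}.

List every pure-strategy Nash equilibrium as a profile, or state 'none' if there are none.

Nash profiles: (A,R,X)

(A,P,X): not NE [P1→B gives 9>3; P2→R gives 9>4]
(A,P,Y): not NE [P2→R gives 7>0; P3→X gives 8>0]
(A,Q,X): not NE [P1→B gives 8>3; P2→R gives 9>8; P3→Y gives 7>3]
(A,Q,Y): not NE [P2→R gives 7>1]
(A,R,X): NE
(A,R,Y): not NE [P3→X gives 6>3]
(B,P,X): not NE [P2→R gives 5>2; P3→Y gives 4>2]
(B,P,Y): not NE [P1→A gives 7>1]
(B,Q,X): not NE [P2→R gives 5>2; P3→Y gives 5>3]
(B,Q,Y): not NE [P1→A gives 7>6; P2→P gives 9>0]
(B,R,X): not NE [P1→A gives 5>4]
(B,R,Y): not NE [P1→A gives 3>0; P2→P gives 9>5; P3→X gives 9>8]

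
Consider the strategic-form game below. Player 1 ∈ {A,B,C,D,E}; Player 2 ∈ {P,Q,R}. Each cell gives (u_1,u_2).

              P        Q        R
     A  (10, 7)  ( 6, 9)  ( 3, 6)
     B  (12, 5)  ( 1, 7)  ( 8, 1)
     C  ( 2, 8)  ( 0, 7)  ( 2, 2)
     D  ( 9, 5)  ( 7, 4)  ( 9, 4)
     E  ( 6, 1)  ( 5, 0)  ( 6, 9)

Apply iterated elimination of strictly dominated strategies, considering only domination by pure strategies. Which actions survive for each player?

P1 drop C (A beats it: P:10>2 Q:6>0 R:3>2)
P1 drop E (D beats it: P:9>6 Q:7>5 R:9>6)
P2 drop R (P beats it: A:7>6 B:5>1 D:5>4)
P1→{A,B,D} P2→{P,Q}

IESDS → P1:{A,B,D} P2:{P,Q}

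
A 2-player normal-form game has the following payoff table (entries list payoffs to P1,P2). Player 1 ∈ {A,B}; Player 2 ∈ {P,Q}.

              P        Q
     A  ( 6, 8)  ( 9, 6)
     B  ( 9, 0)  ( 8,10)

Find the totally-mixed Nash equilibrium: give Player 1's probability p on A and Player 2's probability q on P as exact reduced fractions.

P1 indiff ⇒ q·6+(1-q)·9 = q·9+(1-q)·8 ⇒ q(-3) = (1-q)(-1) ⇒ q = 1/4
P2 indiff ⇒ p·8+(1-p)·0 = p·6+(1-p)·10 ⇒ p(2) = (1-p)(10) ⇒ p = 5/6

p=5/6, q=1/4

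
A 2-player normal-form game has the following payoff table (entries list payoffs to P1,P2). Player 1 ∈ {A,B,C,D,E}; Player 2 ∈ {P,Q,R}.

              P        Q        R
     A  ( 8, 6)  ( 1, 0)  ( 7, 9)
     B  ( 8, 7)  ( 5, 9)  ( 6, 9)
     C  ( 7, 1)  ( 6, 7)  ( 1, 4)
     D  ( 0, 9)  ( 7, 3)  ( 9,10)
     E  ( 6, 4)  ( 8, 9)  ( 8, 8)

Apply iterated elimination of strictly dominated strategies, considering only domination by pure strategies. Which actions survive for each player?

Survivors P1:{D,E} P2:{Q,R}

P2 drop P (R beats it: A:9>6 B:9>7 C:4>1 D:10>9 E:8>4)
P1 drop A (D beats it: Q:7>1 R:9>7)
P1 drop B (D beats it: Q:7>5 R:9>6)
P1 drop C (D beats it: Q:7>6 R:9>1)
P1→{D,E} P2→{Q,R}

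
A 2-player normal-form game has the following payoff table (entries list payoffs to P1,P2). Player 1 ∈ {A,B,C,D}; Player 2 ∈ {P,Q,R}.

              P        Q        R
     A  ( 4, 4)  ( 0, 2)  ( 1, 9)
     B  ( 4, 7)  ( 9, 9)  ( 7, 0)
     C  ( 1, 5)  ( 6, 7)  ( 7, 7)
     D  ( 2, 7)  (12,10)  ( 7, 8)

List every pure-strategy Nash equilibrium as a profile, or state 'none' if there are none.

NE set: (C,R), (D,Q)

(A,P): not NE [P2→R gives 9>4]
(A,Q): not NE [P1→D gives 12>0; P2→R gives 9>2]
(A,R): not NE [P1→D gives 7>1]
(B,P): not NE [P2→Q gives 9>7]
(B,Q): not NE [P1→D gives 12>9]
(B,R): not NE [P2→Q gives 9>0]
(C,P): not NE [P1→B gives 4>1; P2→R gives 7>5]
(C,Q): not NE [P1→D gives 12>6]
(C,R): NE
(D,P): not NE [P1→B gives 4>2; P2→Q gives 10>7]
(D,Q): NE
(D,R): not NE [P2→Q gives 10>8]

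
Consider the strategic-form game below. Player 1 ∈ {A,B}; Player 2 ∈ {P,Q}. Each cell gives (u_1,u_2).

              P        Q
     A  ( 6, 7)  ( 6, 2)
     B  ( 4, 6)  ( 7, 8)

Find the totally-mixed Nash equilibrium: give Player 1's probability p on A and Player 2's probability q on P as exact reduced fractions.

p=2/7, q=1/3

P1 indiff ⇒ q·6+(1-q)·6 = q·4+(1-q)·7 ⇒ q(2) = (1-q)(1) ⇒ q = 1/3
P2 indiff ⇒ p·7+(1-p)·6 = p·2+(1-p)·8 ⇒ p(5) = (1-p)(2) ⇒ p = 2/7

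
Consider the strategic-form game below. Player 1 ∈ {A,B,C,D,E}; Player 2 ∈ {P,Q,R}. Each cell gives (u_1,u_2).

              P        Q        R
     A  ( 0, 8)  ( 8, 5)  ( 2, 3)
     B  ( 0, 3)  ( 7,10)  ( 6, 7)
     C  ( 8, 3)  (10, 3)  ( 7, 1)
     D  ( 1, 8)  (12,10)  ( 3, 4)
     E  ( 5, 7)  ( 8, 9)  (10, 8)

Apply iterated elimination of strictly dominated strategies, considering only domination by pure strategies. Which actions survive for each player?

Survivors P1:{C,D} P2:{P,Q}

P1 drop A (C beats it: P:8>0 Q:10>8 R:7>2)
P1 drop B (C beats it: P:8>0 Q:10>7 R:7>6)
P2 drop R (Q beats it: C:3>1 D:10>4 E:9>8)
P1 drop E (C beats it: P:8>5 Q:10>8)
P1→{C,D} P2→{P,Q}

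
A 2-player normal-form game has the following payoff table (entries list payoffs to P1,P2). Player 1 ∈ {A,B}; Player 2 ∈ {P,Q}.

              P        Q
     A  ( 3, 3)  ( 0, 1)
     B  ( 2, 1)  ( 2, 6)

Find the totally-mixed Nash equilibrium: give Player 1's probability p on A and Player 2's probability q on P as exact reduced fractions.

p=5/7, q=2/3

P1 indiff ⇒ q·3+(1-q)·0 = q·2+(1-q)·2 ⇒ q(1) = (1-q)(2) ⇒ q = 2/3
P2 indiff ⇒ p·3+(1-p)·1 = p·1+(1-p)·6 ⇒ p(2) = (1-p)(5) ⇒ p = 5/7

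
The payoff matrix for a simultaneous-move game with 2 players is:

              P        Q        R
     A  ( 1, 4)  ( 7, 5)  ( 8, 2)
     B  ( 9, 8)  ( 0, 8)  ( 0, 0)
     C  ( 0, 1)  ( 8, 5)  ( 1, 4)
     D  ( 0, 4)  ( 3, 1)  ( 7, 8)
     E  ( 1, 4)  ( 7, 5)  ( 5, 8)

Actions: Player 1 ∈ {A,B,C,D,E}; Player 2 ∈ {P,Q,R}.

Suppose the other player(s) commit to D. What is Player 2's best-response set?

u_2(P vs D) = 4
u_2(Q vs D) = 1
u_2(R vs D) = 8
max payoff 8 at {R}

BR_2 = {R}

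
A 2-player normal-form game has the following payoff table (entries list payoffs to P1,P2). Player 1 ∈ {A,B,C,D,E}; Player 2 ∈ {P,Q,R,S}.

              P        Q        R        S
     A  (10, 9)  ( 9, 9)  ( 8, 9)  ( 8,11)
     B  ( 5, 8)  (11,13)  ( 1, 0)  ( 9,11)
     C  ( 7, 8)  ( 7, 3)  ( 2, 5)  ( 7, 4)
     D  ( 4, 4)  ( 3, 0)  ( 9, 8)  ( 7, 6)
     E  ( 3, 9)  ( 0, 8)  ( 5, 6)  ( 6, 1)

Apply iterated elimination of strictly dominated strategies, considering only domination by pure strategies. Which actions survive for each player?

Survivors P1:{A,B,D} P2:{Q,R,S}

P1 drop C (A beats it: P:10>7 Q:9>7 R:8>2 S:8>7)
P1 drop E (A beats it: P:10>3 Q:9>0 R:8>5 S:8>6)
P2 drop P (S beats it: A:11>9 B:11>8 D:6>4)
P1→{A,B,D} P2→{Q,R,S}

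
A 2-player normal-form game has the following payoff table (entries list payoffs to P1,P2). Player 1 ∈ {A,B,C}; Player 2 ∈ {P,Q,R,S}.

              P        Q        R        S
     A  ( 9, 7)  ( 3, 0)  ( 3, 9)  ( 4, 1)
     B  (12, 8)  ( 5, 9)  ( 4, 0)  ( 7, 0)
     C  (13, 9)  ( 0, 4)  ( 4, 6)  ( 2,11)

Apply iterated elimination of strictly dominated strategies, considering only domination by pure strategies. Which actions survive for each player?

P1 drop A (B beats it: P:12>9 Q:5>3 R:4>3 S:7>4)
P2 drop R (P beats it: B:8>0 C:9>6)
P1→{B,C} P2→{P,Q,S}

IESDS → P1:{B,C} P2:{P,Q,S}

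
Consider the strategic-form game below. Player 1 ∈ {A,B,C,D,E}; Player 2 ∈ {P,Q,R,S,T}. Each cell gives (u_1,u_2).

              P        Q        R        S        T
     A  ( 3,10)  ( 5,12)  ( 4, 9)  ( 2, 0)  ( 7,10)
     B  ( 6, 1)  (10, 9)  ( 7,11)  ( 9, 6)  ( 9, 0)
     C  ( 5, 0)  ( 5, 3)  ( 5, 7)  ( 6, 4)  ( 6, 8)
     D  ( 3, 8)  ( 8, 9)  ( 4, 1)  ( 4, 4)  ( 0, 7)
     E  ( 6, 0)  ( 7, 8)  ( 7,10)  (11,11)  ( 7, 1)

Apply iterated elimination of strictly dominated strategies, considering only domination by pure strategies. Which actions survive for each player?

P1 drop A (B beats it: P:6>3 Q:10>5 R:7>4 S:9>2 T:9>7)
P1 drop C (B beats it: P:6>5 Q:10>5 R:7>5 S:9>6 T:9>6)
P1 drop D (B beats it: P:6>3 Q:10>8 R:7>4 S:9>4 T:9>0)
P2 drop P (Q beats it: B:9>1 E:8>0)
P2 drop Q (R beats it: B:11>9 E:10>8)
P2 drop T (R beats it: B:11>0 E:10>1)
P1→{B,E} P2→{R,S}

IESDS → P1:{B,E} P2:{R,S}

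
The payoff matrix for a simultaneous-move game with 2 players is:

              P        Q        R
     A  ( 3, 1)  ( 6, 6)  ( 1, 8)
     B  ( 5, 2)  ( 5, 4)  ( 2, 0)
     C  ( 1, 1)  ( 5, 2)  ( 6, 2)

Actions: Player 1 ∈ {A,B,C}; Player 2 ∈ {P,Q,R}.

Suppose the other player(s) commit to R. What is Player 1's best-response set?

BR_1 = {C}

u_1(A vs R) = 1
u_1(B vs R) = 2
u_1(C vs R) = 6
max payoff 6 at {C}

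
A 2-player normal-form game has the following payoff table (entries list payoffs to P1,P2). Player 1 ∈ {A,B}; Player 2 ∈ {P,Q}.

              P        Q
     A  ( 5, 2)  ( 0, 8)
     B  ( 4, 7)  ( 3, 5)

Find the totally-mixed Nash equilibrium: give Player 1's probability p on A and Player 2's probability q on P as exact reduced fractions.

(p,q) = (1/4, 3/4)

P1 indiff ⇒ q·5+(1-q)·0 = q·4+(1-q)·3 ⇒ q(1) = (1-q)(3) ⇒ q = 3/4
P2 indiff ⇒ p·2+(1-p)·7 = p·8+(1-p)·5 ⇒ p(-6) = (1-p)(-2) ⇒ p = 1/4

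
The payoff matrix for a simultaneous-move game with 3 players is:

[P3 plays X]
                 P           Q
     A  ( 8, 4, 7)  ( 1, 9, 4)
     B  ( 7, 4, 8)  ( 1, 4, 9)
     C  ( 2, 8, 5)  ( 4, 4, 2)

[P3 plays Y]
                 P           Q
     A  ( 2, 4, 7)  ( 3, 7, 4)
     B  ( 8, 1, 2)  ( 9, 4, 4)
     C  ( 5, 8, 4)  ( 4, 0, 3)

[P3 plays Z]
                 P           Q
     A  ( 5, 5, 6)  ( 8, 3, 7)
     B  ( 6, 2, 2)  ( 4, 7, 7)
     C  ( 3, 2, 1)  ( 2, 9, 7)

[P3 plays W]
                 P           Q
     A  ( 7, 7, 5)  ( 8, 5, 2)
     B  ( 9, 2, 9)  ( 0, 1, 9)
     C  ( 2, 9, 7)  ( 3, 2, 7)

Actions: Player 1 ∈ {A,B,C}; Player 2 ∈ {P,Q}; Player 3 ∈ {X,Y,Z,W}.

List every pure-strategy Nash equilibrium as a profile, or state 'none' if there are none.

Nash profiles: (B,P,W)

(A,P,X): not NE [P2→Q gives 9>4]
(A,P,Y): not NE [P1→B gives 8>2; P2→Q gives 7>4]
(A,P,Z): not NE [P1→B gives 6>5; P3→Y gives 7>6]
(A,P,W): not NE [P1→B gives 9>7; P3→Y gives 7>5]
(A,Q,X): not NE [P1→C gives 4>1; P3→Z gives 7>4]
(A,Q,Y): not NE [P1→B gives 9>3; P3→Z gives 7>4]
(A,Q,Z): not NE [P2→P gives 5>3]
(A,Q,W): not NE [P2→P gives 7>5; P3→Z gives 7>2]
(B,P,X): not NE [P1→A gives 8>7; P3→W gives 9>8]
(B,P,Y): not NE [P2→Q gives 4>1; P3→W gives 9>2]
(B,P,Z): not NE [P2→Q gives 7>2; P3→W gives 9>2]
(B,P,W): NE
(B,Q,X): not NE [P1→C gives 4>1]
(B,Q,Y): not NE [P3→W gives 9>4]
(B,Q,Z): not NE [P1→A gives 8>4; P3→W gives 9>7]
(B,Q,W): not NE [P1→A gives 8>0; P2→P gives 2>1]
(C,P,X): not NE [P1→A gives 8>2; P3→W gives 7>5]
(C,P,Y): not NE [P1→B gives 8>5; P3→W gives 7>4]
(C,P,Z): not NE [P1→B gives 6>3; P2→Q gives 9>2; P3→W gives 7>1]
(C,P,W): not NE [P1→B gives 9>2]
(C,Q,X): not NE [P2→P gives 8>4; P3→W gives 7>2]
(C,Q,Y): not NE [P1→B gives 9>4; P2→P gives 8>0; P3→W gives 7>3]
(C,Q,Z): not NE [P1→A gives 8>2]
(C,Q,W): not NE [P1→A gives 8>3; P2→P gives 9>2]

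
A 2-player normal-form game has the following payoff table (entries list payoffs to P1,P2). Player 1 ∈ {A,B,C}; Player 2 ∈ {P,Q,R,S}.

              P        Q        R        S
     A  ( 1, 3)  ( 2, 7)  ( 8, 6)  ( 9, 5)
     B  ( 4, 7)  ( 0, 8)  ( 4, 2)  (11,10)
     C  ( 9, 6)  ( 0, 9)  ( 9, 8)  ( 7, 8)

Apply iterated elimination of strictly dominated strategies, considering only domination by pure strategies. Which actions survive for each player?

Survivors P1:{A,B} P2:{Q,S}

P2 drop P (Q beats it: A:7>3 B:8>7 C:9>6)
P2 drop R (Q beats it: A:7>6 B:8>2 C:9>8)
P1 drop C (A beats it: Q:2>0 S:9>7)
P1→{A,B} P2→{Q,S}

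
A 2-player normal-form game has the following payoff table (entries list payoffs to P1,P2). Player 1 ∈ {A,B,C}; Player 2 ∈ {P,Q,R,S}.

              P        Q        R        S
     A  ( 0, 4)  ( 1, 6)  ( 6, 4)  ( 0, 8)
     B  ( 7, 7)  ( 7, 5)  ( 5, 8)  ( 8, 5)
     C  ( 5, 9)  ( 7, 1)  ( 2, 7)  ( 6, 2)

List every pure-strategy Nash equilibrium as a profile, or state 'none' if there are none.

PSNE: ∅

(A,P): not NE [P1→B gives 7>0; P2→S gives 8>4]
(A,Q): not NE [P1→C gives 7>1; P2→S gives 8>6]
(A,R): not NE [P2→S gives 8>4]
(A,S): not NE [P1→B gives 8>0]
(B,P): not NE [P2→R gives 8>7]
(B,Q): not NE [P2→R gives 8>5]
(B,R): not NE [P1→A gives 6>5]
(B,S): not NE [P2→R gives 8>5]
(C,P): not NE [P1→B gives 7>5]
(C,Q): not NE [P2→P gives 9>1]
(C,R): not NE [P1→A gives 6>2; P2→P gives 9>7]
(C,S): not NE [P1→B gives 8>6; P2→P gives 9>2]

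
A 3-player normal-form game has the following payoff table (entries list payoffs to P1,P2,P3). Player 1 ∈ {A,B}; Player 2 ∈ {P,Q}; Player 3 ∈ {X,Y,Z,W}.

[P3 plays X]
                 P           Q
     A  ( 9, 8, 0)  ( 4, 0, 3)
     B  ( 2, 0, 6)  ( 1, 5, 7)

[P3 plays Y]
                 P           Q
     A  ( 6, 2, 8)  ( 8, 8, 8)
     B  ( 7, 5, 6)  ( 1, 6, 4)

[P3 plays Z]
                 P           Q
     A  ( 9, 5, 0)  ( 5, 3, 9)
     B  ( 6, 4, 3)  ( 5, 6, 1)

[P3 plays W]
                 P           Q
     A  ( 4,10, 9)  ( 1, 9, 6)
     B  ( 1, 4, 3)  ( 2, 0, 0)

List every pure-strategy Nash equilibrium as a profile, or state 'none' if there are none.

(A,P,X): not NE [P3→W gives 9>0]
(A,P,Y): not NE [P1→B gives 7>6; P2→Q gives 8>2; P3→W gives 9>8]
(A,P,Z): not NE [P3→W gives 9>0]
(A,P,W): NE
(A,Q,X): not NE [P2→P gives 8>0; P3→Z gives 9>3]
(A,Q,Y): not NE [P3→Z gives 9>8]
(A,Q,Z): not NE [P2→P gives 5>3]
(A,Q,W): not NE [P1→B gives 2>1; P2→P gives 10>9; P3→Z gives 9>6]
(B,P,X): not NE [P1→A gives 9>2; P2→Q gives 5>0]
(B,P,Y): not NE [P2→Q gives 6>5]
(B,P,Z): not NE [P1→A gives 9>6; P2→Q gives 6>4; P3→Y gives 6>3]
(B,P,W): not NE [P1→A gives 4>1; P3→Y gives 6>3]
(B,Q,X): not NE [P1→A gives 4>1]
(B,Q,Y): not NE [P1→A gives 8>1; P3→X gives 7>4]
(B,Q,Z): not NE [P3→X gives 7>1]
(B,Q,W): not NE [P2→P gives 4>0; P3→X gives 7>0]

Nash profiles: (A,P,W)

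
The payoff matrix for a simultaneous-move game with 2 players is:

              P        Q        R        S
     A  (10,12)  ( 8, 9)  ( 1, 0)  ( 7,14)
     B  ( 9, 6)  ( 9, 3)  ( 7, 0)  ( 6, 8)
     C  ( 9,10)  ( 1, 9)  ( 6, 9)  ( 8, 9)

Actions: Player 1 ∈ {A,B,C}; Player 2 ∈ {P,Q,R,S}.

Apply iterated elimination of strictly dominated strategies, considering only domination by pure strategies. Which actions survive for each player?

Survivors P1:{A,C} P2:{P,S}

P2 drop Q (P beats it: A:12>9 B:6>3 C:10>9)
P2 drop R (P beats it: A:12>0 B:6>0 C:10>9)
P1 drop B (A beats it: P:10>9 S:7>6)
P1→{A,C} P2→{P,S}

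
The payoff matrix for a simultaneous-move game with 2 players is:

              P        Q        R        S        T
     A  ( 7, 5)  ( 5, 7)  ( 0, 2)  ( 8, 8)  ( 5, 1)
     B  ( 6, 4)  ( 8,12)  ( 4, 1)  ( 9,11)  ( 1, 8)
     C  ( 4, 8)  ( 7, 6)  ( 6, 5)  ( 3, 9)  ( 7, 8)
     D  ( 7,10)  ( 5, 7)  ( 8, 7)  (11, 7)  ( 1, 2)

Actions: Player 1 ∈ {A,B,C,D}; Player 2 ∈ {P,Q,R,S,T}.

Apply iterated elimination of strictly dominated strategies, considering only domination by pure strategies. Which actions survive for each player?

P2 drop R (P beats it: A:5>2 B:4>1 C:8>5 D:10>7)
P2 drop T (S beats it: A:8>1 B:11>8 C:9>8 D:7>2)
P1 drop C (B beats it: P:6>4 Q:8>7 S:9>3)
P1→{A,B,D} P2→{P,Q,S}

IESDS → P1:{A,B,D} P2:{P,Q,S}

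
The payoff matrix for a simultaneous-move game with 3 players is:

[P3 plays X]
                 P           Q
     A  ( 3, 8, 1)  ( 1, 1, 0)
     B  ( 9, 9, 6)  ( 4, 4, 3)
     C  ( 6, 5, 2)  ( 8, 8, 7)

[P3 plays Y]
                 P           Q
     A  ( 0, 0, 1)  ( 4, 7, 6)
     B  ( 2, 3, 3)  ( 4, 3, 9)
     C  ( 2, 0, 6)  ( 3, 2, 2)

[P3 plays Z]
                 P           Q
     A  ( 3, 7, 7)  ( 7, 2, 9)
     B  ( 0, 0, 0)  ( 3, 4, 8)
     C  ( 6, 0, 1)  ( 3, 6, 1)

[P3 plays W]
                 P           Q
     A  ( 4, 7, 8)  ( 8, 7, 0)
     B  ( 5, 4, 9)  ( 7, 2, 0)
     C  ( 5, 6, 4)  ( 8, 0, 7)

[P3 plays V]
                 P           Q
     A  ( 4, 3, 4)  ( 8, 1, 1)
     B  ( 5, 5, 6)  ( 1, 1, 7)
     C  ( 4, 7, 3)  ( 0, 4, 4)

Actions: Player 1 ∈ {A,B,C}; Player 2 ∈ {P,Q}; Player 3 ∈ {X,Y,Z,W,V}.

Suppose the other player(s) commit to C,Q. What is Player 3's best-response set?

u_3(X vs C,Q) = 7
u_3(Y vs C,Q) = 2
u_3(Z vs C,Q) = 1
u_3(W vs C,Q) = 7
u_3(V vs C,Q) = 4
max payoff 7 at {X,W}

argmax u_3 = {X,W}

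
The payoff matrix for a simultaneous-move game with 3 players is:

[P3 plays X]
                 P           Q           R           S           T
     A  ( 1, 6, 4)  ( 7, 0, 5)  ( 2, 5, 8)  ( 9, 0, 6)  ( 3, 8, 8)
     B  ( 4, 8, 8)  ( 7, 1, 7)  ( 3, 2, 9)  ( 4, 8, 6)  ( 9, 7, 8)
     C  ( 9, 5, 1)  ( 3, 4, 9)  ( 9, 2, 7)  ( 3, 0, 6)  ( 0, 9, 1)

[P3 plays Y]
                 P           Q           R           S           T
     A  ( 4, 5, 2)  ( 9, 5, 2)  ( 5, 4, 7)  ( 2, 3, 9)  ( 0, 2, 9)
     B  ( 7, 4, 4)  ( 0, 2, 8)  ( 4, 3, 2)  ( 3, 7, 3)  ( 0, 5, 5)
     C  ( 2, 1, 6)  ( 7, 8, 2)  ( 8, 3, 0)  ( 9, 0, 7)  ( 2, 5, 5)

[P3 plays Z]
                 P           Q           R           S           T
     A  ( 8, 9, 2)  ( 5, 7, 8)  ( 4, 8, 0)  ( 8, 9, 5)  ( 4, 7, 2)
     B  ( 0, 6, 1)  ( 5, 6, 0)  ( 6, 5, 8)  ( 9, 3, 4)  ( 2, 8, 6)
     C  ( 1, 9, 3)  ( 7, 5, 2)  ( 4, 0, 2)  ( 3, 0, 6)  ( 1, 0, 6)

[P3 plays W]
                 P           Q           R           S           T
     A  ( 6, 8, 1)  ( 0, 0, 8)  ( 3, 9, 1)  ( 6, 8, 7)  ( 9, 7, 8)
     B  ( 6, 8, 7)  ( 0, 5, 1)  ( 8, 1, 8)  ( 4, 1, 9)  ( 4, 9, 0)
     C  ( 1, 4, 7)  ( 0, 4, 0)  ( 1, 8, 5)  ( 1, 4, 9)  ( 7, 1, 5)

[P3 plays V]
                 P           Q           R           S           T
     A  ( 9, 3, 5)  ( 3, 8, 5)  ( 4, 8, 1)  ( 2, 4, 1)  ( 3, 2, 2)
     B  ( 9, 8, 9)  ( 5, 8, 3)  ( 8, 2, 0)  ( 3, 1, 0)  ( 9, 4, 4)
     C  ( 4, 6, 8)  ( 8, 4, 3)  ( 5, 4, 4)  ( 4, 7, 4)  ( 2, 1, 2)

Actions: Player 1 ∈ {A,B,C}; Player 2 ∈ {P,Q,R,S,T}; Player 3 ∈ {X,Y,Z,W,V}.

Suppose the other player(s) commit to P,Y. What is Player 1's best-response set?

u_1(A vs P,Y) = 4
u_1(B vs P,Y) = 7
u_1(C vs P,Y) = 2
max payoff 7 at {B}

BR_1 = {B}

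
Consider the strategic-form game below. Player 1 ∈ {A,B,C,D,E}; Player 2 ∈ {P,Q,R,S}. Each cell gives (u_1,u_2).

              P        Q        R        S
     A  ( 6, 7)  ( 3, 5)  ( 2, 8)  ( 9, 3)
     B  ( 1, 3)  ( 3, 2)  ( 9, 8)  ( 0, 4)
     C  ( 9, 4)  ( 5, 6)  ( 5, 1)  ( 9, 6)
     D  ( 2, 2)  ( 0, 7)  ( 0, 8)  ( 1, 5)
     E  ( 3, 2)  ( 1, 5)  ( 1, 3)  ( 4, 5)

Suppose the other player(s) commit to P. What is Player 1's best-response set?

u_1(A vs P) = 6
u_1(B vs P) = 1
u_1(C vs P) = 9
u_1(D vs P) = 2
u_1(E vs P) = 3
max payoff 9 at {C}

argmax u_1 = {C}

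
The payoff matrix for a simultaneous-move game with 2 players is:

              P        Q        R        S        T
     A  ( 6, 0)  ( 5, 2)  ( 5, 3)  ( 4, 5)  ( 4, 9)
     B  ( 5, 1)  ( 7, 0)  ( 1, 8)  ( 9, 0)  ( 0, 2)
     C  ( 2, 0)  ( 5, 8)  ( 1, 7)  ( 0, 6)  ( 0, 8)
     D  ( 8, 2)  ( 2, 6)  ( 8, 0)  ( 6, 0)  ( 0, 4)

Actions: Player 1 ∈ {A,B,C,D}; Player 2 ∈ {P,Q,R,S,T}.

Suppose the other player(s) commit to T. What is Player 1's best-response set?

u_1(A vs T) = 4
u_1(B vs T) = 0
u_1(C vs T) = 0
u_1(D vs T) = 0
max payoff 4 at {A}

P1 best: {A}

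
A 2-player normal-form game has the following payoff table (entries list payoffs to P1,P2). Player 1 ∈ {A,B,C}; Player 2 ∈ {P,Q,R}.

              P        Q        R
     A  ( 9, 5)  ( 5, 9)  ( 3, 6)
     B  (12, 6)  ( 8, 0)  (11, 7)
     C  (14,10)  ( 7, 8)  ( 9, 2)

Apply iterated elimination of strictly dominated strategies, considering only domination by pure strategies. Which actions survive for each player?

Remaining: P1:{B,C} P2:{P,R}

P1 drop A (B beats it: P:12>9 Q:8>5 R:11>3)
P2 drop Q (P beats it: B:6>0 C:10>8)
P1→{B,C} P2→{P,R}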